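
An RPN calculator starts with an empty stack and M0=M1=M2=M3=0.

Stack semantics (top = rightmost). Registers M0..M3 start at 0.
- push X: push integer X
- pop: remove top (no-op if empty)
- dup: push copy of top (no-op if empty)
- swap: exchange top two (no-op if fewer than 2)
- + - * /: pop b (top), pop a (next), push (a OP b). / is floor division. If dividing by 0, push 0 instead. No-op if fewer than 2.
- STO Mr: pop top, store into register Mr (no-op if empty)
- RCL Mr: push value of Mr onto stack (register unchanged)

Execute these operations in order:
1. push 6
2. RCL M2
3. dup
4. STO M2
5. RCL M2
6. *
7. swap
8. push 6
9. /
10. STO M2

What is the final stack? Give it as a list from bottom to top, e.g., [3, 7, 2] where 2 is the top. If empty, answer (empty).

After op 1 (push 6): stack=[6] mem=[0,0,0,0]
After op 2 (RCL M2): stack=[6,0] mem=[0,0,0,0]
After op 3 (dup): stack=[6,0,0] mem=[0,0,0,0]
After op 4 (STO M2): stack=[6,0] mem=[0,0,0,0]
After op 5 (RCL M2): stack=[6,0,0] mem=[0,0,0,0]
After op 6 (*): stack=[6,0] mem=[0,0,0,0]
After op 7 (swap): stack=[0,6] mem=[0,0,0,0]
After op 8 (push 6): stack=[0,6,6] mem=[0,0,0,0]
After op 9 (/): stack=[0,1] mem=[0,0,0,0]
After op 10 (STO M2): stack=[0] mem=[0,0,1,0]

Answer: [0]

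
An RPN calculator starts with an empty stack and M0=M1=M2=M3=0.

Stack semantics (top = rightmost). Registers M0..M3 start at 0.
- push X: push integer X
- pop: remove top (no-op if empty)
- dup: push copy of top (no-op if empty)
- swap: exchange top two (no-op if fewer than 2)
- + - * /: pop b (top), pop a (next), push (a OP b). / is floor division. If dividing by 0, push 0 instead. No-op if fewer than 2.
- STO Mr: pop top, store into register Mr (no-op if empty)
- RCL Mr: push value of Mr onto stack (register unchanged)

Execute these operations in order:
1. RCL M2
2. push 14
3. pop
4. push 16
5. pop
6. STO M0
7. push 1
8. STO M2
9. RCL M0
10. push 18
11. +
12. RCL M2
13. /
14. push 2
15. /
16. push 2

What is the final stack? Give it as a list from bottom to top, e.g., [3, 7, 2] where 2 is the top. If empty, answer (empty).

Answer: [9, 2]

Derivation:
After op 1 (RCL M2): stack=[0] mem=[0,0,0,0]
After op 2 (push 14): stack=[0,14] mem=[0,0,0,0]
After op 3 (pop): stack=[0] mem=[0,0,0,0]
After op 4 (push 16): stack=[0,16] mem=[0,0,0,0]
After op 5 (pop): stack=[0] mem=[0,0,0,0]
After op 6 (STO M0): stack=[empty] mem=[0,0,0,0]
After op 7 (push 1): stack=[1] mem=[0,0,0,0]
After op 8 (STO M2): stack=[empty] mem=[0,0,1,0]
After op 9 (RCL M0): stack=[0] mem=[0,0,1,0]
After op 10 (push 18): stack=[0,18] mem=[0,0,1,0]
After op 11 (+): stack=[18] mem=[0,0,1,0]
After op 12 (RCL M2): stack=[18,1] mem=[0,0,1,0]
After op 13 (/): stack=[18] mem=[0,0,1,0]
After op 14 (push 2): stack=[18,2] mem=[0,0,1,0]
After op 15 (/): stack=[9] mem=[0,0,1,0]
After op 16 (push 2): stack=[9,2] mem=[0,0,1,0]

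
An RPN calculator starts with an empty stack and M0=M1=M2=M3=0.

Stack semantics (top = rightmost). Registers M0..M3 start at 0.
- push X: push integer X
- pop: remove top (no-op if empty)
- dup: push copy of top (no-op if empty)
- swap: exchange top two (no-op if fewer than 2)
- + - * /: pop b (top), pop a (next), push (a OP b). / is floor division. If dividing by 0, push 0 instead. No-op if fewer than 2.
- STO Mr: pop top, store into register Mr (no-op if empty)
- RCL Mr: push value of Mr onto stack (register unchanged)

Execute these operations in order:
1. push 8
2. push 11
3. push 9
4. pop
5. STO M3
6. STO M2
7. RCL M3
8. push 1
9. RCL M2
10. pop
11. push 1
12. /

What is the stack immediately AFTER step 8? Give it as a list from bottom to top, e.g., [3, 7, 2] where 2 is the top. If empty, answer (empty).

After op 1 (push 8): stack=[8] mem=[0,0,0,0]
After op 2 (push 11): stack=[8,11] mem=[0,0,0,0]
After op 3 (push 9): stack=[8,11,9] mem=[0,0,0,0]
After op 4 (pop): stack=[8,11] mem=[0,0,0,0]
After op 5 (STO M3): stack=[8] mem=[0,0,0,11]
After op 6 (STO M2): stack=[empty] mem=[0,0,8,11]
After op 7 (RCL M3): stack=[11] mem=[0,0,8,11]
After op 8 (push 1): stack=[11,1] mem=[0,0,8,11]

[11, 1]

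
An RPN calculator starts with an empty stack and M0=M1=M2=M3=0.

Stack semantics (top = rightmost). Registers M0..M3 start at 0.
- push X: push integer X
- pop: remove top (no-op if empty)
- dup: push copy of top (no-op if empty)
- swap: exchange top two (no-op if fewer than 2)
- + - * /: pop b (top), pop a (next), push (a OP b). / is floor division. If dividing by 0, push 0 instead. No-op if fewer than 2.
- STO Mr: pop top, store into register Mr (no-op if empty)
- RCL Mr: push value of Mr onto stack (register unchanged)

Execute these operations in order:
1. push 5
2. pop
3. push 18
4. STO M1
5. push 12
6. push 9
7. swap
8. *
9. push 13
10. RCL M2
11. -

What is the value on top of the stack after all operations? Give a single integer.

Answer: 13

Derivation:
After op 1 (push 5): stack=[5] mem=[0,0,0,0]
After op 2 (pop): stack=[empty] mem=[0,0,0,0]
After op 3 (push 18): stack=[18] mem=[0,0,0,0]
After op 4 (STO M1): stack=[empty] mem=[0,18,0,0]
After op 5 (push 12): stack=[12] mem=[0,18,0,0]
After op 6 (push 9): stack=[12,9] mem=[0,18,0,0]
After op 7 (swap): stack=[9,12] mem=[0,18,0,0]
After op 8 (*): stack=[108] mem=[0,18,0,0]
After op 9 (push 13): stack=[108,13] mem=[0,18,0,0]
After op 10 (RCL M2): stack=[108,13,0] mem=[0,18,0,0]
After op 11 (-): stack=[108,13] mem=[0,18,0,0]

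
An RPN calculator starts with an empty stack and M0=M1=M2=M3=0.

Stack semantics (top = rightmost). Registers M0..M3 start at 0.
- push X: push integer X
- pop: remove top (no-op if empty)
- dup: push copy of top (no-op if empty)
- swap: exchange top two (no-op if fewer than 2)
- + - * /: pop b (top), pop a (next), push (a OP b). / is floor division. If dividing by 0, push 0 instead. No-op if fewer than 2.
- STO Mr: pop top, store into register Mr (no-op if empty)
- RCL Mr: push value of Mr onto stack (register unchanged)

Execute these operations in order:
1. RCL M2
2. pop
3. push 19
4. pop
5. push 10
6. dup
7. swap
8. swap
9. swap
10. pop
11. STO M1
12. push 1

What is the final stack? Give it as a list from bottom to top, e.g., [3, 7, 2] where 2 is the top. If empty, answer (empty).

Answer: [1]

Derivation:
After op 1 (RCL M2): stack=[0] mem=[0,0,0,0]
After op 2 (pop): stack=[empty] mem=[0,0,0,0]
After op 3 (push 19): stack=[19] mem=[0,0,0,0]
After op 4 (pop): stack=[empty] mem=[0,0,0,0]
After op 5 (push 10): stack=[10] mem=[0,0,0,0]
After op 6 (dup): stack=[10,10] mem=[0,0,0,0]
After op 7 (swap): stack=[10,10] mem=[0,0,0,0]
After op 8 (swap): stack=[10,10] mem=[0,0,0,0]
After op 9 (swap): stack=[10,10] mem=[0,0,0,0]
After op 10 (pop): stack=[10] mem=[0,0,0,0]
After op 11 (STO M1): stack=[empty] mem=[0,10,0,0]
After op 12 (push 1): stack=[1] mem=[0,10,0,0]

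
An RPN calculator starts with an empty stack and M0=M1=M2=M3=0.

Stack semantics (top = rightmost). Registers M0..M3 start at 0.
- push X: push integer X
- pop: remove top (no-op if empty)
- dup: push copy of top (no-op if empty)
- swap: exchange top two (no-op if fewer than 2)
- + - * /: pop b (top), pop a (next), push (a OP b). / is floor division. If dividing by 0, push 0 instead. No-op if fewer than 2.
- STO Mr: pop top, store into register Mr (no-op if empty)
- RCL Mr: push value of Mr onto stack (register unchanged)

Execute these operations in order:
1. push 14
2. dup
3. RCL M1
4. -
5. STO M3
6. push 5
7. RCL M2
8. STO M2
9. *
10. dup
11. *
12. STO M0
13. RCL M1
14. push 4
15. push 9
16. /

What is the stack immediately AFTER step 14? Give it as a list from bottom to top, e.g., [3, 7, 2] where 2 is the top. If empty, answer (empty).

After op 1 (push 14): stack=[14] mem=[0,0,0,0]
After op 2 (dup): stack=[14,14] mem=[0,0,0,0]
After op 3 (RCL M1): stack=[14,14,0] mem=[0,0,0,0]
After op 4 (-): stack=[14,14] mem=[0,0,0,0]
After op 5 (STO M3): stack=[14] mem=[0,0,0,14]
After op 6 (push 5): stack=[14,5] mem=[0,0,0,14]
After op 7 (RCL M2): stack=[14,5,0] mem=[0,0,0,14]
After op 8 (STO M2): stack=[14,5] mem=[0,0,0,14]
After op 9 (*): stack=[70] mem=[0,0,0,14]
After op 10 (dup): stack=[70,70] mem=[0,0,0,14]
After op 11 (*): stack=[4900] mem=[0,0,0,14]
After op 12 (STO M0): stack=[empty] mem=[4900,0,0,14]
After op 13 (RCL M1): stack=[0] mem=[4900,0,0,14]
After op 14 (push 4): stack=[0,4] mem=[4900,0,0,14]

[0, 4]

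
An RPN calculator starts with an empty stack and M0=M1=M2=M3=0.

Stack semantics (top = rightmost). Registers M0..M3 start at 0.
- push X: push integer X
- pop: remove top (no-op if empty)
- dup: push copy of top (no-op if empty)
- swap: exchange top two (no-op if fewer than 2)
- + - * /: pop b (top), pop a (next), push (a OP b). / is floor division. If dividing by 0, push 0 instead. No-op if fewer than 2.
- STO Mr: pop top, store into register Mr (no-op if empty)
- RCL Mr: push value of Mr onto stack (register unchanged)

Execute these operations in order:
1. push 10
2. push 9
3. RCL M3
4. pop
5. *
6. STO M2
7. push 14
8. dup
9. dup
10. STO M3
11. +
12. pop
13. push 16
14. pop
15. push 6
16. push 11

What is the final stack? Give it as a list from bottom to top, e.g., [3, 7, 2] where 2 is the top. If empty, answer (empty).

After op 1 (push 10): stack=[10] mem=[0,0,0,0]
After op 2 (push 9): stack=[10,9] mem=[0,0,0,0]
After op 3 (RCL M3): stack=[10,9,0] mem=[0,0,0,0]
After op 4 (pop): stack=[10,9] mem=[0,0,0,0]
After op 5 (*): stack=[90] mem=[0,0,0,0]
After op 6 (STO M2): stack=[empty] mem=[0,0,90,0]
After op 7 (push 14): stack=[14] mem=[0,0,90,0]
After op 8 (dup): stack=[14,14] mem=[0,0,90,0]
After op 9 (dup): stack=[14,14,14] mem=[0,0,90,0]
After op 10 (STO M3): stack=[14,14] mem=[0,0,90,14]
After op 11 (+): stack=[28] mem=[0,0,90,14]
After op 12 (pop): stack=[empty] mem=[0,0,90,14]
After op 13 (push 16): stack=[16] mem=[0,0,90,14]
After op 14 (pop): stack=[empty] mem=[0,0,90,14]
After op 15 (push 6): stack=[6] mem=[0,0,90,14]
After op 16 (push 11): stack=[6,11] mem=[0,0,90,14]

Answer: [6, 11]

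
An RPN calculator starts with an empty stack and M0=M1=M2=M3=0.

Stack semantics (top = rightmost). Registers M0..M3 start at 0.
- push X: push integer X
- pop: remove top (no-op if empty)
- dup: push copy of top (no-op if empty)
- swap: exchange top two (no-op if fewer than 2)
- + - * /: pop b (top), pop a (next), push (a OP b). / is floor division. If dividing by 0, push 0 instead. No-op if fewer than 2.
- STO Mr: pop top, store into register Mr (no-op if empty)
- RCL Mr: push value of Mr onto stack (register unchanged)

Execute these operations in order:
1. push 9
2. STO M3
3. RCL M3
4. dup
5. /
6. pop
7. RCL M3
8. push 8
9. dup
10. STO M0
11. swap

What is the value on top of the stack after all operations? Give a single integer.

Answer: 9

Derivation:
After op 1 (push 9): stack=[9] mem=[0,0,0,0]
After op 2 (STO M3): stack=[empty] mem=[0,0,0,9]
After op 3 (RCL M3): stack=[9] mem=[0,0,0,9]
After op 4 (dup): stack=[9,9] mem=[0,0,0,9]
After op 5 (/): stack=[1] mem=[0,0,0,9]
After op 6 (pop): stack=[empty] mem=[0,0,0,9]
After op 7 (RCL M3): stack=[9] mem=[0,0,0,9]
After op 8 (push 8): stack=[9,8] mem=[0,0,0,9]
After op 9 (dup): stack=[9,8,8] mem=[0,0,0,9]
After op 10 (STO M0): stack=[9,8] mem=[8,0,0,9]
After op 11 (swap): stack=[8,9] mem=[8,0,0,9]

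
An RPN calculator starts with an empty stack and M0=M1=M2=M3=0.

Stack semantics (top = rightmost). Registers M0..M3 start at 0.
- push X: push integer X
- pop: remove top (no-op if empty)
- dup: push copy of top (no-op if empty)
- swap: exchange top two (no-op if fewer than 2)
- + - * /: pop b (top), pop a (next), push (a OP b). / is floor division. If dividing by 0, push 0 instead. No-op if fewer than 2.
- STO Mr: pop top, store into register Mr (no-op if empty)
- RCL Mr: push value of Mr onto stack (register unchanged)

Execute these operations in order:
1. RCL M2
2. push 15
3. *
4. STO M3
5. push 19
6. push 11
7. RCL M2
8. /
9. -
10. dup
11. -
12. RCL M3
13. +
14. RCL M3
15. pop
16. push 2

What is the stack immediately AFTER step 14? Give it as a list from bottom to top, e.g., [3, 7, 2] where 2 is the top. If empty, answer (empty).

After op 1 (RCL M2): stack=[0] mem=[0,0,0,0]
After op 2 (push 15): stack=[0,15] mem=[0,0,0,0]
After op 3 (*): stack=[0] mem=[0,0,0,0]
After op 4 (STO M3): stack=[empty] mem=[0,0,0,0]
After op 5 (push 19): stack=[19] mem=[0,0,0,0]
After op 6 (push 11): stack=[19,11] mem=[0,0,0,0]
After op 7 (RCL M2): stack=[19,11,0] mem=[0,0,0,0]
After op 8 (/): stack=[19,0] mem=[0,0,0,0]
After op 9 (-): stack=[19] mem=[0,0,0,0]
After op 10 (dup): stack=[19,19] mem=[0,0,0,0]
After op 11 (-): stack=[0] mem=[0,0,0,0]
After op 12 (RCL M3): stack=[0,0] mem=[0,0,0,0]
After op 13 (+): stack=[0] mem=[0,0,0,0]
After op 14 (RCL M3): stack=[0,0] mem=[0,0,0,0]

[0, 0]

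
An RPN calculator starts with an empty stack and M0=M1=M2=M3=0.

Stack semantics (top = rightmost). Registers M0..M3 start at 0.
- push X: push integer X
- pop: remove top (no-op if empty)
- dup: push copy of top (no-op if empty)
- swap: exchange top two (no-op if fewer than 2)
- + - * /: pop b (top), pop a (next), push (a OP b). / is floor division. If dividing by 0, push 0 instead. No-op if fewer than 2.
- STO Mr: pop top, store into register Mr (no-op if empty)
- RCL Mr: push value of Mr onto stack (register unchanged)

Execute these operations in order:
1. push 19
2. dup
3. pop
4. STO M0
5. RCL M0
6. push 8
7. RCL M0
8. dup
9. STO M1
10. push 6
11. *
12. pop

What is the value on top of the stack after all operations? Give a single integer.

After op 1 (push 19): stack=[19] mem=[0,0,0,0]
After op 2 (dup): stack=[19,19] mem=[0,0,0,0]
After op 3 (pop): stack=[19] mem=[0,0,0,0]
After op 4 (STO M0): stack=[empty] mem=[19,0,0,0]
After op 5 (RCL M0): stack=[19] mem=[19,0,0,0]
After op 6 (push 8): stack=[19,8] mem=[19,0,0,0]
After op 7 (RCL M0): stack=[19,8,19] mem=[19,0,0,0]
After op 8 (dup): stack=[19,8,19,19] mem=[19,0,0,0]
After op 9 (STO M1): stack=[19,8,19] mem=[19,19,0,0]
After op 10 (push 6): stack=[19,8,19,6] mem=[19,19,0,0]
After op 11 (*): stack=[19,8,114] mem=[19,19,0,0]
After op 12 (pop): stack=[19,8] mem=[19,19,0,0]

Answer: 8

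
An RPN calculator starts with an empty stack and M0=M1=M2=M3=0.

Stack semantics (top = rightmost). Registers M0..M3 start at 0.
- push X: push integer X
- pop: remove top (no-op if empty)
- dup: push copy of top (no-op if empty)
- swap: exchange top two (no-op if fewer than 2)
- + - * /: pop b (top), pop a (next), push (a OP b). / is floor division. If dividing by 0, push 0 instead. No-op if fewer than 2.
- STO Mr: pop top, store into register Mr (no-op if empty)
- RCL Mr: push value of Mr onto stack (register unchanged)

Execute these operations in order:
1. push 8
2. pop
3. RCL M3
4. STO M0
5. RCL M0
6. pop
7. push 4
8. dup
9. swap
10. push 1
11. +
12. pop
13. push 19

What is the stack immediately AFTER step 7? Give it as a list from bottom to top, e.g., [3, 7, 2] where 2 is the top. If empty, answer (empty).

After op 1 (push 8): stack=[8] mem=[0,0,0,0]
After op 2 (pop): stack=[empty] mem=[0,0,0,0]
After op 3 (RCL M3): stack=[0] mem=[0,0,0,0]
After op 4 (STO M0): stack=[empty] mem=[0,0,0,0]
After op 5 (RCL M0): stack=[0] mem=[0,0,0,0]
After op 6 (pop): stack=[empty] mem=[0,0,0,0]
After op 7 (push 4): stack=[4] mem=[0,0,0,0]

[4]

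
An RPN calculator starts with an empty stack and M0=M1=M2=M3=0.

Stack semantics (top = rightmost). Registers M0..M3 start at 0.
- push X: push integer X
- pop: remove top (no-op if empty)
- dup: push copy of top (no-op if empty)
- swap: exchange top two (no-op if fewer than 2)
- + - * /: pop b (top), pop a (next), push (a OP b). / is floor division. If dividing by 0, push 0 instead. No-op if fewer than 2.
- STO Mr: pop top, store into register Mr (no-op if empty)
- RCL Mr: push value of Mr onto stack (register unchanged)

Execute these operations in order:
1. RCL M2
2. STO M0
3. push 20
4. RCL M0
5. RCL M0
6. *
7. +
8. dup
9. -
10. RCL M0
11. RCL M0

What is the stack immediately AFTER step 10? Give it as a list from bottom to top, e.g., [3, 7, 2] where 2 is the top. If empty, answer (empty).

After op 1 (RCL M2): stack=[0] mem=[0,0,0,0]
After op 2 (STO M0): stack=[empty] mem=[0,0,0,0]
After op 3 (push 20): stack=[20] mem=[0,0,0,0]
After op 4 (RCL M0): stack=[20,0] mem=[0,0,0,0]
After op 5 (RCL M0): stack=[20,0,0] mem=[0,0,0,0]
After op 6 (*): stack=[20,0] mem=[0,0,0,0]
After op 7 (+): stack=[20] mem=[0,0,0,0]
After op 8 (dup): stack=[20,20] mem=[0,0,0,0]
After op 9 (-): stack=[0] mem=[0,0,0,0]
After op 10 (RCL M0): stack=[0,0] mem=[0,0,0,0]

[0, 0]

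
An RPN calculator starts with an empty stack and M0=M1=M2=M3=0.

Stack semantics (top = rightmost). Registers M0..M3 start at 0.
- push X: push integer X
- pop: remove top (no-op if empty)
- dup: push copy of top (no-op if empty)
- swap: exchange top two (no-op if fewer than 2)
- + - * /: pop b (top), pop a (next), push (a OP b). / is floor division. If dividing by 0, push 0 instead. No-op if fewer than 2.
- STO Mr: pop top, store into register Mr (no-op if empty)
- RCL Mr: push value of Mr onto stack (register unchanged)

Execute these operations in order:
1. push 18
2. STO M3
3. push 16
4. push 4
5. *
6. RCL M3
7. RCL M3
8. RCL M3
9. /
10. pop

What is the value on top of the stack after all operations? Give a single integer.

After op 1 (push 18): stack=[18] mem=[0,0,0,0]
After op 2 (STO M3): stack=[empty] mem=[0,0,0,18]
After op 3 (push 16): stack=[16] mem=[0,0,0,18]
After op 4 (push 4): stack=[16,4] mem=[0,0,0,18]
After op 5 (*): stack=[64] mem=[0,0,0,18]
After op 6 (RCL M3): stack=[64,18] mem=[0,0,0,18]
After op 7 (RCL M3): stack=[64,18,18] mem=[0,0,0,18]
After op 8 (RCL M3): stack=[64,18,18,18] mem=[0,0,0,18]
After op 9 (/): stack=[64,18,1] mem=[0,0,0,18]
After op 10 (pop): stack=[64,18] mem=[0,0,0,18]

Answer: 18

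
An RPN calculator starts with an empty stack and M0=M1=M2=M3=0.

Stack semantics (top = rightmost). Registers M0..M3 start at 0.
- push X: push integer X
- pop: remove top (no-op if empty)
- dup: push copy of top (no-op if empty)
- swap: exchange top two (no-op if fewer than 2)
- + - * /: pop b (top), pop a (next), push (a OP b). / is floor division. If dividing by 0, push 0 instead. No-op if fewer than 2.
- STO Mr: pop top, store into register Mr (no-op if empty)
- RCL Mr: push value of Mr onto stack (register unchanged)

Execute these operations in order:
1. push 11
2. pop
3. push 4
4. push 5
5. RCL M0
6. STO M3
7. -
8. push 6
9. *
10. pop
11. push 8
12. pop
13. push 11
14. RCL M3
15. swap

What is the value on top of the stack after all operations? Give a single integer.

After op 1 (push 11): stack=[11] mem=[0,0,0,0]
After op 2 (pop): stack=[empty] mem=[0,0,0,0]
After op 3 (push 4): stack=[4] mem=[0,0,0,0]
After op 4 (push 5): stack=[4,5] mem=[0,0,0,0]
After op 5 (RCL M0): stack=[4,5,0] mem=[0,0,0,0]
After op 6 (STO M3): stack=[4,5] mem=[0,0,0,0]
After op 7 (-): stack=[-1] mem=[0,0,0,0]
After op 8 (push 6): stack=[-1,6] mem=[0,0,0,0]
After op 9 (*): stack=[-6] mem=[0,0,0,0]
After op 10 (pop): stack=[empty] mem=[0,0,0,0]
After op 11 (push 8): stack=[8] mem=[0,0,0,0]
After op 12 (pop): stack=[empty] mem=[0,0,0,0]
After op 13 (push 11): stack=[11] mem=[0,0,0,0]
After op 14 (RCL M3): stack=[11,0] mem=[0,0,0,0]
After op 15 (swap): stack=[0,11] mem=[0,0,0,0]

Answer: 11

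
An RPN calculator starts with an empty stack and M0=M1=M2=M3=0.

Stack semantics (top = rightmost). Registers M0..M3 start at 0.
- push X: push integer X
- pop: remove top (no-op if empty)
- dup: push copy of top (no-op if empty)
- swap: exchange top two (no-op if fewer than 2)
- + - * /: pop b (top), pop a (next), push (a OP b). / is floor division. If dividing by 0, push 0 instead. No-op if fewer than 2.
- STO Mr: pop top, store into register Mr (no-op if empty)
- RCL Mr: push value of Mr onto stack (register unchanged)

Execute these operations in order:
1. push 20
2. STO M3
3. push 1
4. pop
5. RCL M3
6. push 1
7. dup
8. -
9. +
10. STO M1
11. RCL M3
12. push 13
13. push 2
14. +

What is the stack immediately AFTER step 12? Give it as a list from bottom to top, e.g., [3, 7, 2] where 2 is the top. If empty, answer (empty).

After op 1 (push 20): stack=[20] mem=[0,0,0,0]
After op 2 (STO M3): stack=[empty] mem=[0,0,0,20]
After op 3 (push 1): stack=[1] mem=[0,0,0,20]
After op 4 (pop): stack=[empty] mem=[0,0,0,20]
After op 5 (RCL M3): stack=[20] mem=[0,0,0,20]
After op 6 (push 1): stack=[20,1] mem=[0,0,0,20]
After op 7 (dup): stack=[20,1,1] mem=[0,0,0,20]
After op 8 (-): stack=[20,0] mem=[0,0,0,20]
After op 9 (+): stack=[20] mem=[0,0,0,20]
After op 10 (STO M1): stack=[empty] mem=[0,20,0,20]
After op 11 (RCL M3): stack=[20] mem=[0,20,0,20]
After op 12 (push 13): stack=[20,13] mem=[0,20,0,20]

[20, 13]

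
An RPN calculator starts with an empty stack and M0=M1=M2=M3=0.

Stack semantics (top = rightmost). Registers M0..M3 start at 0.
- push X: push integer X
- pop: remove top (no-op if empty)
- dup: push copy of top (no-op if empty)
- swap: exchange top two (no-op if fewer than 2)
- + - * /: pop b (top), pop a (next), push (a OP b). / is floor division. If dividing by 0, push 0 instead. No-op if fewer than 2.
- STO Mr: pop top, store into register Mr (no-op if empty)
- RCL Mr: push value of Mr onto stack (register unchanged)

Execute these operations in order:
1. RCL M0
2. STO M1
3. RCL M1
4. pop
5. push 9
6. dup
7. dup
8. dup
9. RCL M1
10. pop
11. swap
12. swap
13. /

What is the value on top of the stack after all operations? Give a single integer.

Answer: 1

Derivation:
After op 1 (RCL M0): stack=[0] mem=[0,0,0,0]
After op 2 (STO M1): stack=[empty] mem=[0,0,0,0]
After op 3 (RCL M1): stack=[0] mem=[0,0,0,0]
After op 4 (pop): stack=[empty] mem=[0,0,0,0]
After op 5 (push 9): stack=[9] mem=[0,0,0,0]
After op 6 (dup): stack=[9,9] mem=[0,0,0,0]
After op 7 (dup): stack=[9,9,9] mem=[0,0,0,0]
After op 8 (dup): stack=[9,9,9,9] mem=[0,0,0,0]
After op 9 (RCL M1): stack=[9,9,9,9,0] mem=[0,0,0,0]
After op 10 (pop): stack=[9,9,9,9] mem=[0,0,0,0]
After op 11 (swap): stack=[9,9,9,9] mem=[0,0,0,0]
After op 12 (swap): stack=[9,9,9,9] mem=[0,0,0,0]
After op 13 (/): stack=[9,9,1] mem=[0,0,0,0]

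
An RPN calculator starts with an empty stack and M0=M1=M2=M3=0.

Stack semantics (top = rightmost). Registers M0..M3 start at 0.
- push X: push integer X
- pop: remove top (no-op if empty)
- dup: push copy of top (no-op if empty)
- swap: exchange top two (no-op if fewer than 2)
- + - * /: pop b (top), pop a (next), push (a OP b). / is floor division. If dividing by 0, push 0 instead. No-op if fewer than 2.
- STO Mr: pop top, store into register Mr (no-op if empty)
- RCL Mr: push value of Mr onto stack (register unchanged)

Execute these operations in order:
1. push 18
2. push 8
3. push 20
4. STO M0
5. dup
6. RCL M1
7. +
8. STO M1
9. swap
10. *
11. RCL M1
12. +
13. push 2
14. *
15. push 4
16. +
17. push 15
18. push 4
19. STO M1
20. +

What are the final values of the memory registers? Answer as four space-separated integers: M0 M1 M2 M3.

After op 1 (push 18): stack=[18] mem=[0,0,0,0]
After op 2 (push 8): stack=[18,8] mem=[0,0,0,0]
After op 3 (push 20): stack=[18,8,20] mem=[0,0,0,0]
After op 4 (STO M0): stack=[18,8] mem=[20,0,0,0]
After op 5 (dup): stack=[18,8,8] mem=[20,0,0,0]
After op 6 (RCL M1): stack=[18,8,8,0] mem=[20,0,0,0]
After op 7 (+): stack=[18,8,8] mem=[20,0,0,0]
After op 8 (STO M1): stack=[18,8] mem=[20,8,0,0]
After op 9 (swap): stack=[8,18] mem=[20,8,0,0]
After op 10 (*): stack=[144] mem=[20,8,0,0]
After op 11 (RCL M1): stack=[144,8] mem=[20,8,0,0]
After op 12 (+): stack=[152] mem=[20,8,0,0]
After op 13 (push 2): stack=[152,2] mem=[20,8,0,0]
After op 14 (*): stack=[304] mem=[20,8,0,0]
After op 15 (push 4): stack=[304,4] mem=[20,8,0,0]
After op 16 (+): stack=[308] mem=[20,8,0,0]
After op 17 (push 15): stack=[308,15] mem=[20,8,0,0]
After op 18 (push 4): stack=[308,15,4] mem=[20,8,0,0]
After op 19 (STO M1): stack=[308,15] mem=[20,4,0,0]
After op 20 (+): stack=[323] mem=[20,4,0,0]

Answer: 20 4 0 0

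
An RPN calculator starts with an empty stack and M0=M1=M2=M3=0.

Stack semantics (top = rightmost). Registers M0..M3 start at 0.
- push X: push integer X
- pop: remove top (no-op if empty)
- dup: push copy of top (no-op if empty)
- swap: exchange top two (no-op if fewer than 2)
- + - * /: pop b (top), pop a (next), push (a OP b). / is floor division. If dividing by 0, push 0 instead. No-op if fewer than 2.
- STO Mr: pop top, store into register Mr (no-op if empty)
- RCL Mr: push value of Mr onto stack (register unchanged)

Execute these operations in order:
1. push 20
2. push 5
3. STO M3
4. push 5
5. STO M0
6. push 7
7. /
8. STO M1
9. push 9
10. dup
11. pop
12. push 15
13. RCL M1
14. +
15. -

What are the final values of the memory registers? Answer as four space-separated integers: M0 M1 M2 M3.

Answer: 5 2 0 5

Derivation:
After op 1 (push 20): stack=[20] mem=[0,0,0,0]
After op 2 (push 5): stack=[20,5] mem=[0,0,0,0]
After op 3 (STO M3): stack=[20] mem=[0,0,0,5]
After op 4 (push 5): stack=[20,5] mem=[0,0,0,5]
After op 5 (STO M0): stack=[20] mem=[5,0,0,5]
After op 6 (push 7): stack=[20,7] mem=[5,0,0,5]
After op 7 (/): stack=[2] mem=[5,0,0,5]
After op 8 (STO M1): stack=[empty] mem=[5,2,0,5]
After op 9 (push 9): stack=[9] mem=[5,2,0,5]
After op 10 (dup): stack=[9,9] mem=[5,2,0,5]
After op 11 (pop): stack=[9] mem=[5,2,0,5]
After op 12 (push 15): stack=[9,15] mem=[5,2,0,5]
After op 13 (RCL M1): stack=[9,15,2] mem=[5,2,0,5]
After op 14 (+): stack=[9,17] mem=[5,2,0,5]
After op 15 (-): stack=[-8] mem=[5,2,0,5]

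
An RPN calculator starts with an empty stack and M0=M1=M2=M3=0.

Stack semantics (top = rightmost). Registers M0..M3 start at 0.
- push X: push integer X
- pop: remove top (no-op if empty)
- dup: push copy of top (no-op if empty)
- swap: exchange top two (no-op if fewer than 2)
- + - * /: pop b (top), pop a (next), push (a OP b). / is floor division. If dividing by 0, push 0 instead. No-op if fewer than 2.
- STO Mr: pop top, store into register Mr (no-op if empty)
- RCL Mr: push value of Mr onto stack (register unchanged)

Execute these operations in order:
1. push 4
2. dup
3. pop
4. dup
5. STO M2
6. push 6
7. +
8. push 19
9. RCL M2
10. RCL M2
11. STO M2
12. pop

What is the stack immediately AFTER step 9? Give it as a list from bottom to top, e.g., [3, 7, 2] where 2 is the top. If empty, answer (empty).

After op 1 (push 4): stack=[4] mem=[0,0,0,0]
After op 2 (dup): stack=[4,4] mem=[0,0,0,0]
After op 3 (pop): stack=[4] mem=[0,0,0,0]
After op 4 (dup): stack=[4,4] mem=[0,0,0,0]
After op 5 (STO M2): stack=[4] mem=[0,0,4,0]
After op 6 (push 6): stack=[4,6] mem=[0,0,4,0]
After op 7 (+): stack=[10] mem=[0,0,4,0]
After op 8 (push 19): stack=[10,19] mem=[0,0,4,0]
After op 9 (RCL M2): stack=[10,19,4] mem=[0,0,4,0]

[10, 19, 4]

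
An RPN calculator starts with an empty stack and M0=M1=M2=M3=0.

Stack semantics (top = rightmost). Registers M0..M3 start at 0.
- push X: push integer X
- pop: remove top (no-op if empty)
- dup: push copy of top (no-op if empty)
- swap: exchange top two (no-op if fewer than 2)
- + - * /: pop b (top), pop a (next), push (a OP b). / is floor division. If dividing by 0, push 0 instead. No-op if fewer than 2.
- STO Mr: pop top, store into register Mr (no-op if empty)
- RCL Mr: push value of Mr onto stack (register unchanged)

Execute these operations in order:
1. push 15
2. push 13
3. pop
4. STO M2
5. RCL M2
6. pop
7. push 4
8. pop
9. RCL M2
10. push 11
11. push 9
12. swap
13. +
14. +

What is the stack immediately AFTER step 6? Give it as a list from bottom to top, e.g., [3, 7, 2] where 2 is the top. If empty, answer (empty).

After op 1 (push 15): stack=[15] mem=[0,0,0,0]
After op 2 (push 13): stack=[15,13] mem=[0,0,0,0]
After op 3 (pop): stack=[15] mem=[0,0,0,0]
After op 4 (STO M2): stack=[empty] mem=[0,0,15,0]
After op 5 (RCL M2): stack=[15] mem=[0,0,15,0]
After op 6 (pop): stack=[empty] mem=[0,0,15,0]

(empty)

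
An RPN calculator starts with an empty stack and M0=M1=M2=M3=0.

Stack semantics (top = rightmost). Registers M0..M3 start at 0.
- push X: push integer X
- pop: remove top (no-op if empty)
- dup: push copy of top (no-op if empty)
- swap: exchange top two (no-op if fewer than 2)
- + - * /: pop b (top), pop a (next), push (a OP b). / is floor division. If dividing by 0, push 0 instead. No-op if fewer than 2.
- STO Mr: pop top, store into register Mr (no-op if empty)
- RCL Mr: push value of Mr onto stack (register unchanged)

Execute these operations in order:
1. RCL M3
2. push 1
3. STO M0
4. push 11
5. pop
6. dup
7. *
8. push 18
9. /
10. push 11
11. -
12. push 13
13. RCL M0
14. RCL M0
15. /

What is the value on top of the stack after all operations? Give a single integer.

After op 1 (RCL M3): stack=[0] mem=[0,0,0,0]
After op 2 (push 1): stack=[0,1] mem=[0,0,0,0]
After op 3 (STO M0): stack=[0] mem=[1,0,0,0]
After op 4 (push 11): stack=[0,11] mem=[1,0,0,0]
After op 5 (pop): stack=[0] mem=[1,0,0,0]
After op 6 (dup): stack=[0,0] mem=[1,0,0,0]
After op 7 (*): stack=[0] mem=[1,0,0,0]
After op 8 (push 18): stack=[0,18] mem=[1,0,0,0]
After op 9 (/): stack=[0] mem=[1,0,0,0]
After op 10 (push 11): stack=[0,11] mem=[1,0,0,0]
After op 11 (-): stack=[-11] mem=[1,0,0,0]
After op 12 (push 13): stack=[-11,13] mem=[1,0,0,0]
After op 13 (RCL M0): stack=[-11,13,1] mem=[1,0,0,0]
After op 14 (RCL M0): stack=[-11,13,1,1] mem=[1,0,0,0]
After op 15 (/): stack=[-11,13,1] mem=[1,0,0,0]

Answer: 1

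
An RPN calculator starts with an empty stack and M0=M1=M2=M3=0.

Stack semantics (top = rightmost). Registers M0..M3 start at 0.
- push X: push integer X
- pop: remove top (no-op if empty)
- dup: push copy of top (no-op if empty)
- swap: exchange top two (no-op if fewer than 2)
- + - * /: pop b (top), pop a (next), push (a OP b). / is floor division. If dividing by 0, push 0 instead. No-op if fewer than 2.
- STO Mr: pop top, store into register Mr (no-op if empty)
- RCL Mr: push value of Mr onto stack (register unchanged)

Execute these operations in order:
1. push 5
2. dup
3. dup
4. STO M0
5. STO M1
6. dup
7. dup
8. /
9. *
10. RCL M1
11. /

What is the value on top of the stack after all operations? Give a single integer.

After op 1 (push 5): stack=[5] mem=[0,0,0,0]
After op 2 (dup): stack=[5,5] mem=[0,0,0,0]
After op 3 (dup): stack=[5,5,5] mem=[0,0,0,0]
After op 4 (STO M0): stack=[5,5] mem=[5,0,0,0]
After op 5 (STO M1): stack=[5] mem=[5,5,0,0]
After op 6 (dup): stack=[5,5] mem=[5,5,0,0]
After op 7 (dup): stack=[5,5,5] mem=[5,5,0,0]
After op 8 (/): stack=[5,1] mem=[5,5,0,0]
After op 9 (*): stack=[5] mem=[5,5,0,0]
After op 10 (RCL M1): stack=[5,5] mem=[5,5,0,0]
After op 11 (/): stack=[1] mem=[5,5,0,0]

Answer: 1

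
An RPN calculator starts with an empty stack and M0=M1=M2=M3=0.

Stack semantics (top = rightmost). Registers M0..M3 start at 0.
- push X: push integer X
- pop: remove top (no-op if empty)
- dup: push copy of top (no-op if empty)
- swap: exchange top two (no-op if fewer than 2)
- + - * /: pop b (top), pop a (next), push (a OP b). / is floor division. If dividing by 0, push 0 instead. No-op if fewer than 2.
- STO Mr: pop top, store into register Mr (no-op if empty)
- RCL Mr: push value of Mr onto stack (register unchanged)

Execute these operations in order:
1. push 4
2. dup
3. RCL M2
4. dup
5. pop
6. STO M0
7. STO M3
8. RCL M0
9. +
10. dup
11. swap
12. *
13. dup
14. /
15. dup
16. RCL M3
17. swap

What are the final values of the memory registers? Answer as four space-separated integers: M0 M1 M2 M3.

Answer: 0 0 0 4

Derivation:
After op 1 (push 4): stack=[4] mem=[0,0,0,0]
After op 2 (dup): stack=[4,4] mem=[0,0,0,0]
After op 3 (RCL M2): stack=[4,4,0] mem=[0,0,0,0]
After op 4 (dup): stack=[4,4,0,0] mem=[0,0,0,0]
After op 5 (pop): stack=[4,4,0] mem=[0,0,0,0]
After op 6 (STO M0): stack=[4,4] mem=[0,0,0,0]
After op 7 (STO M3): stack=[4] mem=[0,0,0,4]
After op 8 (RCL M0): stack=[4,0] mem=[0,0,0,4]
After op 9 (+): stack=[4] mem=[0,0,0,4]
After op 10 (dup): stack=[4,4] mem=[0,0,0,4]
After op 11 (swap): stack=[4,4] mem=[0,0,0,4]
After op 12 (*): stack=[16] mem=[0,0,0,4]
After op 13 (dup): stack=[16,16] mem=[0,0,0,4]
After op 14 (/): stack=[1] mem=[0,0,0,4]
After op 15 (dup): stack=[1,1] mem=[0,0,0,4]
After op 16 (RCL M3): stack=[1,1,4] mem=[0,0,0,4]
After op 17 (swap): stack=[1,4,1] mem=[0,0,0,4]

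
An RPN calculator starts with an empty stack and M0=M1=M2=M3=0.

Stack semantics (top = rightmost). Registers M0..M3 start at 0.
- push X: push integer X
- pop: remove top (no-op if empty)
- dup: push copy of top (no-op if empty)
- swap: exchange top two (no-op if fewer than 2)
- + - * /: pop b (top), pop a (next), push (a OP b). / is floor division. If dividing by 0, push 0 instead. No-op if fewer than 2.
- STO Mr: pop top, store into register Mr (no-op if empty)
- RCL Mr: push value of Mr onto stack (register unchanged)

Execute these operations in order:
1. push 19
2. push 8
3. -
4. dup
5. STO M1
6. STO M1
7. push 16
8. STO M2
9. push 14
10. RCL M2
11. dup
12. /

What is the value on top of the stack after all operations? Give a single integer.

After op 1 (push 19): stack=[19] mem=[0,0,0,0]
After op 2 (push 8): stack=[19,8] mem=[0,0,0,0]
After op 3 (-): stack=[11] mem=[0,0,0,0]
After op 4 (dup): stack=[11,11] mem=[0,0,0,0]
After op 5 (STO M1): stack=[11] mem=[0,11,0,0]
After op 6 (STO M1): stack=[empty] mem=[0,11,0,0]
After op 7 (push 16): stack=[16] mem=[0,11,0,0]
After op 8 (STO M2): stack=[empty] mem=[0,11,16,0]
After op 9 (push 14): stack=[14] mem=[0,11,16,0]
After op 10 (RCL M2): stack=[14,16] mem=[0,11,16,0]
After op 11 (dup): stack=[14,16,16] mem=[0,11,16,0]
After op 12 (/): stack=[14,1] mem=[0,11,16,0]

Answer: 1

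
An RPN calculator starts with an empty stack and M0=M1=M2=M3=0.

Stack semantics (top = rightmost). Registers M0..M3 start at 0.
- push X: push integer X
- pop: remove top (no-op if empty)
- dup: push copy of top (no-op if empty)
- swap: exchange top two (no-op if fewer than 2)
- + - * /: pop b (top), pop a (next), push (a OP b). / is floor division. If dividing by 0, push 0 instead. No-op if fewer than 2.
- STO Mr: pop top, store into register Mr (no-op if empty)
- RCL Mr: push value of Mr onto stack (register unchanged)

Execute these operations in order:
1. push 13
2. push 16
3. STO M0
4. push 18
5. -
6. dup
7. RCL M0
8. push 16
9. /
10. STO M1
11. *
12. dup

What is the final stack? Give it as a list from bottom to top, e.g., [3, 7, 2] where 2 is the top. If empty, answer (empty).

After op 1 (push 13): stack=[13] mem=[0,0,0,0]
After op 2 (push 16): stack=[13,16] mem=[0,0,0,0]
After op 3 (STO M0): stack=[13] mem=[16,0,0,0]
After op 4 (push 18): stack=[13,18] mem=[16,0,0,0]
After op 5 (-): stack=[-5] mem=[16,0,0,0]
After op 6 (dup): stack=[-5,-5] mem=[16,0,0,0]
After op 7 (RCL M0): stack=[-5,-5,16] mem=[16,0,0,0]
After op 8 (push 16): stack=[-5,-5,16,16] mem=[16,0,0,0]
After op 9 (/): stack=[-5,-5,1] mem=[16,0,0,0]
After op 10 (STO M1): stack=[-5,-5] mem=[16,1,0,0]
After op 11 (*): stack=[25] mem=[16,1,0,0]
After op 12 (dup): stack=[25,25] mem=[16,1,0,0]

Answer: [25, 25]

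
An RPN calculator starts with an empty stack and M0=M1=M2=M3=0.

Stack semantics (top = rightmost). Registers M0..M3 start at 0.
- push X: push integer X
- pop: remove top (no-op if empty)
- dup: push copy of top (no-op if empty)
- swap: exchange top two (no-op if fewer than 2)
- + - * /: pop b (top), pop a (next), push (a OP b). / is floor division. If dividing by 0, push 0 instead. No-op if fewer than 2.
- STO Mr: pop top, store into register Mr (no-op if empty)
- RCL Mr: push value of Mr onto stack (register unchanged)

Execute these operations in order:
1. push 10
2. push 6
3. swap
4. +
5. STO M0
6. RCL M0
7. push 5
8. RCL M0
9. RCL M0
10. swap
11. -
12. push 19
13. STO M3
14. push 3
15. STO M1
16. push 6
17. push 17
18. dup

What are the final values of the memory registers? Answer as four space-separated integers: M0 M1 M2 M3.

Answer: 16 3 0 19

Derivation:
After op 1 (push 10): stack=[10] mem=[0,0,0,0]
After op 2 (push 6): stack=[10,6] mem=[0,0,0,0]
After op 3 (swap): stack=[6,10] mem=[0,0,0,0]
After op 4 (+): stack=[16] mem=[0,0,0,0]
After op 5 (STO M0): stack=[empty] mem=[16,0,0,0]
After op 6 (RCL M0): stack=[16] mem=[16,0,0,0]
After op 7 (push 5): stack=[16,5] mem=[16,0,0,0]
After op 8 (RCL M0): stack=[16,5,16] mem=[16,0,0,0]
After op 9 (RCL M0): stack=[16,5,16,16] mem=[16,0,0,0]
After op 10 (swap): stack=[16,5,16,16] mem=[16,0,0,0]
After op 11 (-): stack=[16,5,0] mem=[16,0,0,0]
After op 12 (push 19): stack=[16,5,0,19] mem=[16,0,0,0]
After op 13 (STO M3): stack=[16,5,0] mem=[16,0,0,19]
After op 14 (push 3): stack=[16,5,0,3] mem=[16,0,0,19]
After op 15 (STO M1): stack=[16,5,0] mem=[16,3,0,19]
After op 16 (push 6): stack=[16,5,0,6] mem=[16,3,0,19]
After op 17 (push 17): stack=[16,5,0,6,17] mem=[16,3,0,19]
After op 18 (dup): stack=[16,5,0,6,17,17] mem=[16,3,0,19]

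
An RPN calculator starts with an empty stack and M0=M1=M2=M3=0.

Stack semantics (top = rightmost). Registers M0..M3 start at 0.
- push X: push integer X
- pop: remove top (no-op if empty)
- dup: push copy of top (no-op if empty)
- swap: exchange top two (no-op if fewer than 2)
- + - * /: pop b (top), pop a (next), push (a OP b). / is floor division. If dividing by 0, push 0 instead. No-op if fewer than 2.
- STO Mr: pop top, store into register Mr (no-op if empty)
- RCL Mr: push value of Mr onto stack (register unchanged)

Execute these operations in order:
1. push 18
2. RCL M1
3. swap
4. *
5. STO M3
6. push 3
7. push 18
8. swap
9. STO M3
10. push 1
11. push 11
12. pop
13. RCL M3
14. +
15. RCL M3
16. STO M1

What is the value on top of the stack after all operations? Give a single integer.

After op 1 (push 18): stack=[18] mem=[0,0,0,0]
After op 2 (RCL M1): stack=[18,0] mem=[0,0,0,0]
After op 3 (swap): stack=[0,18] mem=[0,0,0,0]
After op 4 (*): stack=[0] mem=[0,0,0,0]
After op 5 (STO M3): stack=[empty] mem=[0,0,0,0]
After op 6 (push 3): stack=[3] mem=[0,0,0,0]
After op 7 (push 18): stack=[3,18] mem=[0,0,0,0]
After op 8 (swap): stack=[18,3] mem=[0,0,0,0]
After op 9 (STO M3): stack=[18] mem=[0,0,0,3]
After op 10 (push 1): stack=[18,1] mem=[0,0,0,3]
After op 11 (push 11): stack=[18,1,11] mem=[0,0,0,3]
After op 12 (pop): stack=[18,1] mem=[0,0,0,3]
After op 13 (RCL M3): stack=[18,1,3] mem=[0,0,0,3]
After op 14 (+): stack=[18,4] mem=[0,0,0,3]
After op 15 (RCL M3): stack=[18,4,3] mem=[0,0,0,3]
After op 16 (STO M1): stack=[18,4] mem=[0,3,0,3]

Answer: 4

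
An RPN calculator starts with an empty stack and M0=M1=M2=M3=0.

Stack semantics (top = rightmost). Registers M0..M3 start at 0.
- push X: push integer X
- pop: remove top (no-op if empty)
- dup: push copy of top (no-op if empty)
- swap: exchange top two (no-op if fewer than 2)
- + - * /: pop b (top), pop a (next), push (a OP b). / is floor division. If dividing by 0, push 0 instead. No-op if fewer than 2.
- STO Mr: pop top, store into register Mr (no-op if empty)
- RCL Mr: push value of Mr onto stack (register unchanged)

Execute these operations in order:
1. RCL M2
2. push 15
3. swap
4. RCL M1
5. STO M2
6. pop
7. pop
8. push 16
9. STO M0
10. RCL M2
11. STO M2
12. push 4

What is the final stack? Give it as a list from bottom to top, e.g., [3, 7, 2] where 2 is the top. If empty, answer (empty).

After op 1 (RCL M2): stack=[0] mem=[0,0,0,0]
After op 2 (push 15): stack=[0,15] mem=[0,0,0,0]
After op 3 (swap): stack=[15,0] mem=[0,0,0,0]
After op 4 (RCL M1): stack=[15,0,0] mem=[0,0,0,0]
After op 5 (STO M2): stack=[15,0] mem=[0,0,0,0]
After op 6 (pop): stack=[15] mem=[0,0,0,0]
After op 7 (pop): stack=[empty] mem=[0,0,0,0]
After op 8 (push 16): stack=[16] mem=[0,0,0,0]
After op 9 (STO M0): stack=[empty] mem=[16,0,0,0]
After op 10 (RCL M2): stack=[0] mem=[16,0,0,0]
After op 11 (STO M2): stack=[empty] mem=[16,0,0,0]
After op 12 (push 4): stack=[4] mem=[16,0,0,0]

Answer: [4]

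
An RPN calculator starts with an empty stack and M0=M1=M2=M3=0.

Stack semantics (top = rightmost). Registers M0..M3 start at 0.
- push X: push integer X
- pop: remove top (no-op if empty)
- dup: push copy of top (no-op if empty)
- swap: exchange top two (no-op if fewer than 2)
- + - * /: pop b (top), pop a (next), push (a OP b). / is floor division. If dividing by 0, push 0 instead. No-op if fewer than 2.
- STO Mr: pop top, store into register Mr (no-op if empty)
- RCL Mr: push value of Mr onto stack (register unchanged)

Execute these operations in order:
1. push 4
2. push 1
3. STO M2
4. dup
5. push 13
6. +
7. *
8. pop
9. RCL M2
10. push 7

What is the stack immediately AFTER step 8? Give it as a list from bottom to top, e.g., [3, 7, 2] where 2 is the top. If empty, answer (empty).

After op 1 (push 4): stack=[4] mem=[0,0,0,0]
After op 2 (push 1): stack=[4,1] mem=[0,0,0,0]
After op 3 (STO M2): stack=[4] mem=[0,0,1,0]
After op 4 (dup): stack=[4,4] mem=[0,0,1,0]
After op 5 (push 13): stack=[4,4,13] mem=[0,0,1,0]
After op 6 (+): stack=[4,17] mem=[0,0,1,0]
After op 7 (*): stack=[68] mem=[0,0,1,0]
After op 8 (pop): stack=[empty] mem=[0,0,1,0]

(empty)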